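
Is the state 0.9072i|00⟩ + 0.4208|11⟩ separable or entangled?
Entangled

Writing the state as a|00⟩ + b|01⟩ + c|10⟩ + d|11⟩, it is a product state iff ad − bc = 0.
Here (a, b, c, d) = (0.9072i, 0, 0, 0.4208): ad − bc = (0.9072i)(0.4208) − (0)(0) = 0.3817i ≠ 0, so the state is entangled.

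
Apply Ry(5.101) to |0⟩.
-0.8303|0⟩ + 0.5573|1⟩

Ry(5.101) = [[cos(θ/2), −sin(θ/2)], [sin(θ/2), cos(θ/2)]]; θ = 5.101, cos(θ/2) ≈ -0.830332, sin(θ/2) ≈ 0.557269.
With a = amp(|0⟩) = 1 and b = amp(|1⟩) = 0:
new amp(|0⟩) = (-0.830332)·a + (-0.557269)·b = -0.8303
new amp(|1⟩) = (0.557269)·a + (-0.830332)·b = 0.5573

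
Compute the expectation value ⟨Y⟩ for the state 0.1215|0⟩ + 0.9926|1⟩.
0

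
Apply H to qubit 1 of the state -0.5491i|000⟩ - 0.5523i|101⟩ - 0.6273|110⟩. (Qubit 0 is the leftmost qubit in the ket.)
-0.3883i|000⟩ - 0.3883i|010⟩ - 0.4436|100⟩ - 0.3905i|101⟩ + 0.4436|110⟩ - 0.3905i|111⟩

H on qubit 1 mixes each pair of kets that differ only in qubit 1: amplitudes (a, b) of (|…0…⟩, |…1…⟩) become ((a + b)/√2, (a − b)/√2). Kets absent from the input have amplitude 0.
(|000⟩, |010⟩): (a, b) = (-0.5491i, 0) → (-0.3883i, -0.3883i)
(|100⟩, |110⟩): (a, b) = (0, -0.6273) → (-0.4436, 0.4436)
(|101⟩, |111⟩): (a, b) = (-0.5523i, 0) → (-0.3905i, -0.3905i)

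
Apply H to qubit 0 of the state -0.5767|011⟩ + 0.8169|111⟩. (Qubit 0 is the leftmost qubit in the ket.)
0.1698|011⟩ - 0.9854|111⟩

H on qubit 0 mixes each pair of kets that differ only in qubit 0: amplitudes (a, b) of (|…0…⟩, |…1…⟩) become ((a + b)/√2, (a − b)/√2). Kets absent from the input have amplitude 0.
(|011⟩, |111⟩): (a, b) = (-0.5767, 0.8169) → (0.1698, -0.9854)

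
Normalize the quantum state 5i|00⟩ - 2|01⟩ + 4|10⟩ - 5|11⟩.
0.5976i|00⟩ - 0.239|01⟩ + 0.4781|10⟩ - 0.5976|11⟩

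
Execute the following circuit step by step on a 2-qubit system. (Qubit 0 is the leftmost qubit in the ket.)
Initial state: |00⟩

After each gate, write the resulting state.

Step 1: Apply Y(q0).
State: i|10⟩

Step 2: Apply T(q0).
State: (-1/√2 + (1/√2)i)|10⟩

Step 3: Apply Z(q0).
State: (1/√2 - (1/√2)i)|10⟩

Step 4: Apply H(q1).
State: (1/2 - (1/2)i)|10⟩ + (1/2 - (1/2)i)|11⟩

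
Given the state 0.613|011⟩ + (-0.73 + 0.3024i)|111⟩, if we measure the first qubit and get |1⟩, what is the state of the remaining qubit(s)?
(-0.9239 + 0.3827i)|11⟩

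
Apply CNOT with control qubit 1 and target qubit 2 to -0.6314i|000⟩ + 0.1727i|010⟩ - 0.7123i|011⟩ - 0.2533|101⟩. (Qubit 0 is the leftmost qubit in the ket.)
-0.6314i|000⟩ - 0.7123i|010⟩ + 0.1727i|011⟩ - 0.2533|101⟩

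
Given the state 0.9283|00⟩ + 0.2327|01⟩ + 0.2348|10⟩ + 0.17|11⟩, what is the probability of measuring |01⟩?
0.05415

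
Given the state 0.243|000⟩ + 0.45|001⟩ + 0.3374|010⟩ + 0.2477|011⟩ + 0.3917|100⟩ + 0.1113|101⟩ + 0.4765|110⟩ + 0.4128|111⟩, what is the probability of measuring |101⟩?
0.01239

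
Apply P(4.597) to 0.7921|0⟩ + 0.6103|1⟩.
0.7921|0⟩ + (-0.07027 - 0.6062i)|1⟩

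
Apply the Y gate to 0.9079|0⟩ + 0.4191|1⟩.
-0.4191i|0⟩ + 0.9079i|1⟩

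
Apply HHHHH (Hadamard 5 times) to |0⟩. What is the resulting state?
1/√2|0⟩ + 1/√2|1⟩

H² = I, so H^5 = H: a single Hadamard. With (a, b) = (1, 0), H gives ((a + b)/√2, (a − b)/√2) = (1/√2, 1/√2).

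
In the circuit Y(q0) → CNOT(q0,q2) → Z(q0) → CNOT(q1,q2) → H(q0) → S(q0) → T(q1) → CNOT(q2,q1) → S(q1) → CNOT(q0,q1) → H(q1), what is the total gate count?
11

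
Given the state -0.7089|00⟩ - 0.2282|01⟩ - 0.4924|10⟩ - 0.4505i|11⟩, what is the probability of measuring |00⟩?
0.5025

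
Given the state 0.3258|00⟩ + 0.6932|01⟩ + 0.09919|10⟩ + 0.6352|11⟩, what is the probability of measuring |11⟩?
0.4035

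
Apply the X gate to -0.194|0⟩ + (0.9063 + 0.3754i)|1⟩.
(0.9063 + 0.3754i)|0⟩ - 0.194|1⟩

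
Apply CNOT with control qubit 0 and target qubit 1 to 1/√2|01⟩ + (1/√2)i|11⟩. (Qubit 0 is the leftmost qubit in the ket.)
1/√2|01⟩ + (1/√2)i|10⟩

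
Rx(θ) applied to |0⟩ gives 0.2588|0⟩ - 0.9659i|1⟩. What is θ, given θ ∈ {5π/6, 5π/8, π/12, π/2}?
5π/6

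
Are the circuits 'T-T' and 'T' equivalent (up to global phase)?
No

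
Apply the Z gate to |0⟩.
|0⟩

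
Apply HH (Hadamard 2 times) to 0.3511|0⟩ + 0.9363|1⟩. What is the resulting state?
0.3511|0⟩ + 0.9363|1⟩

H² = I, so an even number of Hadamards cancels: H^2 = I and the state is unchanged.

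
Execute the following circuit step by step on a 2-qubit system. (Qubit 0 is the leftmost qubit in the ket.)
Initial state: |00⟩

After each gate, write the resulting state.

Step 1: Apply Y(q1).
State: i|01⟩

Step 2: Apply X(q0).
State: i|11⟩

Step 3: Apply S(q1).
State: -|11⟩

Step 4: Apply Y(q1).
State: i|10⟩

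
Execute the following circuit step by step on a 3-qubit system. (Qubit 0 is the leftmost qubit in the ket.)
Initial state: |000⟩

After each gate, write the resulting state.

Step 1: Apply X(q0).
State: |100⟩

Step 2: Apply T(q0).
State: (1/√2 + (1/√2)i)|100⟩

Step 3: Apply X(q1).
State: (1/√2 + (1/√2)i)|110⟩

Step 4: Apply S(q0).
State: (-1/√2 + (1/√2)i)|110⟩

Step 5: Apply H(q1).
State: (-1/2 + (1/2)i)|100⟩ + (1/2 - (1/2)i)|110⟩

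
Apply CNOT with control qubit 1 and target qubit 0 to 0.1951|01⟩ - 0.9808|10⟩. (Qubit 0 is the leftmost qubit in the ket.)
-0.9808|10⟩ + 0.1951|11⟩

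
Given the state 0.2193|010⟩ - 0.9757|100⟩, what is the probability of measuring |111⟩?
0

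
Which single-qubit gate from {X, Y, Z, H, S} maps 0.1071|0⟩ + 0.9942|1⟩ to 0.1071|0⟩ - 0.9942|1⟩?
Z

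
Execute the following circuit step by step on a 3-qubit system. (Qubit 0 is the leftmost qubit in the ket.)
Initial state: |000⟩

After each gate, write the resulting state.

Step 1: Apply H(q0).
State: 1/√2|000⟩ + 1/√2|100⟩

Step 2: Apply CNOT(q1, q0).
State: 1/√2|000⟩ + 1/√2|100⟩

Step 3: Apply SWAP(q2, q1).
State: 1/√2|000⟩ + 1/√2|100⟩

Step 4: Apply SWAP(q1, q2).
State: 1/√2|000⟩ + 1/√2|100⟩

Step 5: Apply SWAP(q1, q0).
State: 1/√2|000⟩ + 1/√2|010⟩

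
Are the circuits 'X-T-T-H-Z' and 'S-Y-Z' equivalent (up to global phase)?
No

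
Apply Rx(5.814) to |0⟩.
-0.9726|0⟩ - 0.2324i|1⟩

Rx(5.814) = [[cos(θ/2), −i·sin(θ/2)], [−i·sin(θ/2), cos(θ/2)]]; θ = 5.814, cos(θ/2) ≈ -0.972609, sin(θ/2) ≈ 0.232447.
With a = amp(|0⟩) = 1 and b = amp(|1⟩) = 0:
new amp(|0⟩) = (-0.972609)·a + (-0.232447i)·b = -0.9726
new amp(|1⟩) = (-0.232447i)·a + (-0.972609)·b = -0.2324i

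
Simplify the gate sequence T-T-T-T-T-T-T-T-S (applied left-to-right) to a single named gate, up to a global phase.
S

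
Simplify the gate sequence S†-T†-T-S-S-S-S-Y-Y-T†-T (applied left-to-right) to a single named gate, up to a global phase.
S†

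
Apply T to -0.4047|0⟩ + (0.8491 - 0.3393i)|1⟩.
-0.4047|0⟩ + (0.8403 + 0.3605i)|1⟩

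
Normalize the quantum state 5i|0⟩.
i|0⟩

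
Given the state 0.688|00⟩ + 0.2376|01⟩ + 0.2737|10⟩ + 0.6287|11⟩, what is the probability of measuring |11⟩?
0.3953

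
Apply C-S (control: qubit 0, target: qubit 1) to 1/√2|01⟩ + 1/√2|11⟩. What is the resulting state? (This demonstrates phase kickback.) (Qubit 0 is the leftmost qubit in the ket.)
1/√2|01⟩ + (1/√2)i|11⟩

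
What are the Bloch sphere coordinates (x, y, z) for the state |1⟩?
(0, 0, -1)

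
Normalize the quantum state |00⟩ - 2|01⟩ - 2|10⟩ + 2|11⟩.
0.2774|00⟩ - 0.5547|01⟩ - 0.5547|10⟩ + 0.5547|11⟩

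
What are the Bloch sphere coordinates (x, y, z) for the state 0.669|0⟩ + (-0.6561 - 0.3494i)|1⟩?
(-0.8779, -0.4675, -0.105)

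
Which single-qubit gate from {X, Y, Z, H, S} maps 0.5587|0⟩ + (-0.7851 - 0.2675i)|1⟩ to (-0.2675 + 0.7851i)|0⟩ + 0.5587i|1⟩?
Y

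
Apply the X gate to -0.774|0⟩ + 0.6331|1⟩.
0.6331|0⟩ - 0.774|1⟩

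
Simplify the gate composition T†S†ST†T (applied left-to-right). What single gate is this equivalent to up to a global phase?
T†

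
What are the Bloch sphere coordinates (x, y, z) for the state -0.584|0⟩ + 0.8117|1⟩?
(-0.9481, 0, -0.3178)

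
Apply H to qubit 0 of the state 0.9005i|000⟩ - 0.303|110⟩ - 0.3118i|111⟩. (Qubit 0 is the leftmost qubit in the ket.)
0.6367i|000⟩ - 0.2143|010⟩ - 0.2205i|011⟩ + 0.6367i|100⟩ + 0.2143|110⟩ + 0.2205i|111⟩

H on qubit 0 mixes each pair of kets that differ only in qubit 0: amplitudes (a, b) of (|…0…⟩, |…1…⟩) become ((a + b)/√2, (a − b)/√2). Kets absent from the input have amplitude 0.
(|000⟩, |100⟩): (a, b) = (0.9005i, 0) → (0.6367i, 0.6367i)
(|010⟩, |110⟩): (a, b) = (0, -0.303) → (-0.2143, 0.2143)
(|011⟩, |111⟩): (a, b) = (0, -0.3118i) → (-0.2205i, 0.2205i)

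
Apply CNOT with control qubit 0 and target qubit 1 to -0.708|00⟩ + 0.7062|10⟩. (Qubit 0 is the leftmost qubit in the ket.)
-0.708|00⟩ + 0.7062|11⟩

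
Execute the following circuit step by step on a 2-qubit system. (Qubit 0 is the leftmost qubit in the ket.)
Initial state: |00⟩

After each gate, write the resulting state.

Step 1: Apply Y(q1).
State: i|01⟩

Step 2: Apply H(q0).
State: (1/√2)i|01⟩ + (1/√2)i|11⟩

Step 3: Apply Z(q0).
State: (1/√2)i|01⟩ - (1/√2)i|11⟩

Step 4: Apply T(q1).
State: (-1/2 + (1/2)i)|01⟩ + (1/2 - (1/2)i)|11⟩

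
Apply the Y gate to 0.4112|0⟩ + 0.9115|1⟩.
-0.9115i|0⟩ + 0.4112i|1⟩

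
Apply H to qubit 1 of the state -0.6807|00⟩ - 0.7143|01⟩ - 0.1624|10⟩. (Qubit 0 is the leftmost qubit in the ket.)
-0.9864|00⟩ + 0.02376|01⟩ - 0.1148|10⟩ - 0.1148|11⟩

H on qubit 1 mixes each pair of kets that differ only in qubit 1: amplitudes (a, b) of (|…0…⟩, |…1…⟩) become ((a + b)/√2, (a − b)/√2). Kets absent from the input have amplitude 0.
(|00⟩, |01⟩): (a, b) = (-0.6807, -0.7143) → (-0.9864, 0.02376)
(|10⟩, |11⟩): (a, b) = (-0.1624, 0) → (-0.1148, -0.1148)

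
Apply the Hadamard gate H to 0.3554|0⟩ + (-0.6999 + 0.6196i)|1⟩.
(-0.2436 + 0.4381i)|0⟩ + (0.7462 - 0.4381i)|1⟩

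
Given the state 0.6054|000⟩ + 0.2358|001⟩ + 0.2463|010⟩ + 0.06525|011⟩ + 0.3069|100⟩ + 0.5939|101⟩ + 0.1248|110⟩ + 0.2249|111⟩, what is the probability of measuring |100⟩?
0.09419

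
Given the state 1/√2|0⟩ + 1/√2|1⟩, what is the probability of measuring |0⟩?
1/2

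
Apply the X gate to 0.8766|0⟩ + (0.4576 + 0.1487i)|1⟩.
(0.4576 + 0.1487i)|0⟩ + 0.8766|1⟩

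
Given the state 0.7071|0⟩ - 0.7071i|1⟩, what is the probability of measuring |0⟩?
0.5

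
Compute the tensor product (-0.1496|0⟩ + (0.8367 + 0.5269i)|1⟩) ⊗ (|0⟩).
-0.1496|00⟩ + (0.8367 + 0.5269i)|10⟩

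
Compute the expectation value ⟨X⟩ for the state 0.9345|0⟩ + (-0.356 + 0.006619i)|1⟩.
-0.6654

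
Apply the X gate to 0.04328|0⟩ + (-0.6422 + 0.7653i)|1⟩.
(-0.6422 + 0.7653i)|0⟩ + 0.04328|1⟩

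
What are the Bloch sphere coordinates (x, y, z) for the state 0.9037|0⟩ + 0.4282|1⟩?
(0.7739, 0, 0.6333)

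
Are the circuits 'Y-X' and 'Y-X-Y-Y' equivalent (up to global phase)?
Yes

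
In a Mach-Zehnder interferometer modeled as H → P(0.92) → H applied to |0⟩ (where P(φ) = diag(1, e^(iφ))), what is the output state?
(0.8029 + 0.3978i)|0⟩ + (0.1971 - 0.3978i)|1⟩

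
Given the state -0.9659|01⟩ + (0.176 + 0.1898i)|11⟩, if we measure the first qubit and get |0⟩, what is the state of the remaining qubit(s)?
-|1⟩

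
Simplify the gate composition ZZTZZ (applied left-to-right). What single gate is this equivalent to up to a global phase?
T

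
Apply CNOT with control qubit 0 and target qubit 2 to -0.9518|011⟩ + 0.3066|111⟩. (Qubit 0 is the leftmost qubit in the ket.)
-0.9518|011⟩ + 0.3066|110⟩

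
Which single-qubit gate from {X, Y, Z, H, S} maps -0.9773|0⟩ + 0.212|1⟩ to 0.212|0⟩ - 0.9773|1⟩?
X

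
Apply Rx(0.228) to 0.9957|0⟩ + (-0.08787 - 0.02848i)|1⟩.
(0.986 + 0.009995i)|0⟩ + (-0.0873 - 0.1416i)|1⟩

Rx(0.228) = [[cos(θ/2), −i·sin(θ/2)], [−i·sin(θ/2), cos(θ/2)]]; θ = 0.228, cos(θ/2) ≈ 0.993509, sin(θ/2) ≈ 0.113753.
With a = amp(|0⟩) = 0.9957 and b = amp(|1⟩) = (-0.08787 - 0.02848i):
new amp(|0⟩) = (0.993509)·a + (-0.113753i)·b = (0.986 + 0.009995i)
new amp(|1⟩) = (-0.113753i)·a + (0.993509)·b = (-0.0873 - 0.1416i)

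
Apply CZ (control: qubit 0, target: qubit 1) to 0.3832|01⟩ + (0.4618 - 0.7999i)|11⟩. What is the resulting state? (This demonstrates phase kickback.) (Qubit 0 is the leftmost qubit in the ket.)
0.3832|01⟩ + (-0.4618 + 0.7999i)|11⟩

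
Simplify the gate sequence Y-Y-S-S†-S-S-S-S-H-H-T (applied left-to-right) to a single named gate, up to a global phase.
T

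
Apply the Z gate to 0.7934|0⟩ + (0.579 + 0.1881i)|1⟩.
0.7934|0⟩ + (-0.579 - 0.1881i)|1⟩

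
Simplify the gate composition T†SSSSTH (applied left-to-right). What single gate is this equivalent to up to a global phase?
H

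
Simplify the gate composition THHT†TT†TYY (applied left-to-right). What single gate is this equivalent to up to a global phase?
T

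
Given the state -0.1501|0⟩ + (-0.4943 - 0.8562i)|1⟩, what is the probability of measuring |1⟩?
0.9774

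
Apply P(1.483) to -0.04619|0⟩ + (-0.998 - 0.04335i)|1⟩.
-0.04619|0⟩ + (-0.04433 - 0.998i)|1⟩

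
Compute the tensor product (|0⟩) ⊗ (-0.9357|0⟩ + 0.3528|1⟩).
-0.9357|00⟩ + 0.3528|01⟩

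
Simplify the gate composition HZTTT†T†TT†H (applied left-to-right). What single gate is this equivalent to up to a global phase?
X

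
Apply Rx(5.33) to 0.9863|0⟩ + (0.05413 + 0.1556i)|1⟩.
(-0.805 - 0.02483i)|0⟩ + (-0.0481 - 0.5907i)|1⟩

Rx(5.33) = [[cos(θ/2), −i·sin(θ/2)], [−i·sin(θ/2), cos(θ/2)]]; θ = 5.33, cos(θ/2) ≈ -0.888563, sin(θ/2) ≈ 0.458754.
With a = amp(|0⟩) = 0.9863 and b = amp(|1⟩) = (0.05413 + 0.1556i):
new amp(|0⟩) = (-0.888563)·a + (-0.458754i)·b = (-0.805 - 0.02483i)
new amp(|1⟩) = (-0.458754i)·a + (-0.888563)·b = (-0.0481 - 0.5907i)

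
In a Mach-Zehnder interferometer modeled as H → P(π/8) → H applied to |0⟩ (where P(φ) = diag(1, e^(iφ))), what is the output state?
(0.9619 + 0.1913i)|0⟩ + (0.03806 - 0.1913i)|1⟩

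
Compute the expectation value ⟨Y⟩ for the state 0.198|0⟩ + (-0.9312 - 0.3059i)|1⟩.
-0.1211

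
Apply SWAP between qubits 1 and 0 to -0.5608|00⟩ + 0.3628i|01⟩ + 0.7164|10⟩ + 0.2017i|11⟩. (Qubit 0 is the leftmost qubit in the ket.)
-0.5608|00⟩ + 0.7164|01⟩ + 0.3628i|10⟩ + 0.2017i|11⟩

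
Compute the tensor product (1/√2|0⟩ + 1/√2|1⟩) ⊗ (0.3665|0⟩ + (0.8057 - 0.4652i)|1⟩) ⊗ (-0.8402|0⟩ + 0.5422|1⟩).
-0.2177|000⟩ + 0.1405|001⟩ + (-0.4787 + 0.2764i)|010⟩ + (0.3089 - 0.1784i)|011⟩ - 0.2177|100⟩ + 0.1405|101⟩ + (-0.4787 + 0.2764i)|110⟩ + (0.3089 - 0.1784i)|111⟩

amp(|b₁b₂…⟩) = product of the factor amplitudes for bits b₁, b₂, …; only kets whose every factor amplitude is nonzero survive.
|000⟩: (1/√2)(0.3665)(-0.8402) = -0.2177
|001⟩: (1/√2)(0.3665)(0.5422) = 0.1405
|010⟩: (1/√2)(0.8057 - 0.4652i)(-0.8402) = (-0.4787 + 0.2764i)
|011⟩: (1/√2)(0.8057 - 0.4652i)(0.5422) = (0.3089 - 0.1784i)
|100⟩: (1/√2)(0.3665)(-0.8402) = -0.2177
|101⟩: (1/√2)(0.3665)(0.5422) = 0.1405
|110⟩: (1/√2)(0.8057 - 0.4652i)(-0.8402) = (-0.4787 + 0.2764i)
|111⟩: (1/√2)(0.8057 - 0.4652i)(0.5422) = (0.3089 - 0.1784i)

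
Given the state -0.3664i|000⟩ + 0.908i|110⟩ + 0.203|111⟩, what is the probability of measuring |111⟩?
0.04121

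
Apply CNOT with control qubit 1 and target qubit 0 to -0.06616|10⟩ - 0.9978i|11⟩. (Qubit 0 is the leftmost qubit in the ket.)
-0.9978i|01⟩ - 0.06616|10⟩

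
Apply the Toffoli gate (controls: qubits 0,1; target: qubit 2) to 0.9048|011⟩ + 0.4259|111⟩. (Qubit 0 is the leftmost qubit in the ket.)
0.9048|011⟩ + 0.4259|110⟩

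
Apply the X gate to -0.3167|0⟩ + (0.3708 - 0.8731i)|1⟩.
(0.3708 - 0.8731i)|0⟩ - 0.3167|1⟩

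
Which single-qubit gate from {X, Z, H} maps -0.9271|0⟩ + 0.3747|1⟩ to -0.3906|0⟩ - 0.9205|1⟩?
H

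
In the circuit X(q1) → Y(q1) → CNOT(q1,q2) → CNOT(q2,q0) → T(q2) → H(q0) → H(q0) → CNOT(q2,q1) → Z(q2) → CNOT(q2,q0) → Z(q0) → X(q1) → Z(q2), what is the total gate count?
13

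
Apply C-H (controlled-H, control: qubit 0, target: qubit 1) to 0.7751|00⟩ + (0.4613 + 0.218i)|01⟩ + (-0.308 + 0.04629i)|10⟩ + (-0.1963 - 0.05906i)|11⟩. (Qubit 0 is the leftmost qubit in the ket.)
0.7751|00⟩ + (0.4613 + 0.218i)|01⟩ + (-0.3566 - 0.00903i)|10⟩ + (-0.07898 + 0.07449i)|11⟩

C-H leaves the control-|0⟩ kets |00⟩, |01⟩ unchanged and applies H to qubit 1 on the control-|1⟩ pair (|10⟩, |11⟩).
H = [[1/√2, 1/√2], [1/√2, -1/√2]].
With a = amp(|10⟩) = (-0.308 + 0.04629i) and b = amp(|11⟩) = (-0.1963 - 0.05906i):
new amp(|10⟩) = (1/√2)·a + (1/√2)·b = (-0.3566 - 0.00903i)
new amp(|11⟩) = (1/√2)·a + (-1/√2)·b = (-0.07898 + 0.07449i)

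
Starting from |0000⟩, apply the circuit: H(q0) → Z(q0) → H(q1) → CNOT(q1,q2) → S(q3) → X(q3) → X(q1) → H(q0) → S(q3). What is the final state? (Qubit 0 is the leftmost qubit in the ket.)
(1/√2)i|1011⟩ + (1/√2)i|1101⟩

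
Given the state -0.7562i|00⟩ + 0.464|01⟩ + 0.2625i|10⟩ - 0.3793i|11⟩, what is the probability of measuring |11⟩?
0.1439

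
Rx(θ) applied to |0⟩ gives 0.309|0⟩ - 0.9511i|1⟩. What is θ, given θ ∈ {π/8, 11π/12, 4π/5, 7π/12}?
4π/5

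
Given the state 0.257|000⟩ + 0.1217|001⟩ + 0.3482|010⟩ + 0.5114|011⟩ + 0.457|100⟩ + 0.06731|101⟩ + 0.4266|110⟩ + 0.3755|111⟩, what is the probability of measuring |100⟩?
0.2088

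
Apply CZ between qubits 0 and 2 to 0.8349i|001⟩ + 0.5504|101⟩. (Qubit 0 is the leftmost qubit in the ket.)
0.8349i|001⟩ - 0.5504|101⟩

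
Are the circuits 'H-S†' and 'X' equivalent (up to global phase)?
No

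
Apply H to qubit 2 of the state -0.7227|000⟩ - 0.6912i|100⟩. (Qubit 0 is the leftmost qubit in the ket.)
-0.511|000⟩ - 0.511|001⟩ - 0.4888i|100⟩ - 0.4888i|101⟩

H on qubit 2 mixes each pair of kets that differ only in qubit 2: amplitudes (a, b) of (|…0…⟩, |…1…⟩) become ((a + b)/√2, (a − b)/√2). Kets absent from the input have amplitude 0.
(|000⟩, |001⟩): (a, b) = (-0.7227, 0) → (-0.511, -0.511)
(|100⟩, |101⟩): (a, b) = (-0.6912i, 0) → (-0.4888i, -0.4888i)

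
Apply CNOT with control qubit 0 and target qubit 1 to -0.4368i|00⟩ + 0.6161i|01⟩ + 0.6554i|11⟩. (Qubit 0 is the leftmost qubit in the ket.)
-0.4368i|00⟩ + 0.6161i|01⟩ + 0.6554i|10⟩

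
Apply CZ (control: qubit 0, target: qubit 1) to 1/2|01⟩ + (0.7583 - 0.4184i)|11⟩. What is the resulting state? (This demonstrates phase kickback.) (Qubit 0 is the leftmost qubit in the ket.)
1/2|01⟩ + (-0.7583 + 0.4184i)|11⟩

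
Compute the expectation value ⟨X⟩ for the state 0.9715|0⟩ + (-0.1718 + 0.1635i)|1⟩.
-0.3338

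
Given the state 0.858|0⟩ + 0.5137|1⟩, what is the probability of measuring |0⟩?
0.7362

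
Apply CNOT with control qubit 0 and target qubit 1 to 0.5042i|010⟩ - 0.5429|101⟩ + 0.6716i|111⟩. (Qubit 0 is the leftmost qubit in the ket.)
0.5042i|010⟩ + 0.6716i|101⟩ - 0.5429|111⟩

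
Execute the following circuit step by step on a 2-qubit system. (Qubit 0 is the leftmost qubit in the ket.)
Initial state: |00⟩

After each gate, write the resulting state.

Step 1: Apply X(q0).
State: |10⟩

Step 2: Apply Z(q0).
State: -|10⟩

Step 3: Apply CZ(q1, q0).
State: -|10⟩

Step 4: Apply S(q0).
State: -i|10⟩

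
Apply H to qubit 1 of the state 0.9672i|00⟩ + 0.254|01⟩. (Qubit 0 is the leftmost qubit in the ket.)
(0.1796 + 0.6839i)|00⟩ + (-0.1796 + 0.6839i)|01⟩

H on qubit 1 mixes each pair of kets that differ only in qubit 1: amplitudes (a, b) of (|…0…⟩, |…1…⟩) become ((a + b)/√2, (a − b)/√2). Kets absent from the input have amplitude 0.
(|00⟩, |01⟩): (a, b) = (0.9672i, 0.254) → ((0.1796 + 0.6839i), (-0.1796 + 0.6839i))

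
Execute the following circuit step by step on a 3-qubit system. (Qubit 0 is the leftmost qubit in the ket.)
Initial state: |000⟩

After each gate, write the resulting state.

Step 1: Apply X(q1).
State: |010⟩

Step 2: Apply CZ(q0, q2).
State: |010⟩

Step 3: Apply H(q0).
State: 1/√2|010⟩ + 1/√2|110⟩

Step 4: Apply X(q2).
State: 1/√2|011⟩ + 1/√2|111⟩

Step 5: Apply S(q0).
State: 1/√2|011⟩ + (1/√2)i|111⟩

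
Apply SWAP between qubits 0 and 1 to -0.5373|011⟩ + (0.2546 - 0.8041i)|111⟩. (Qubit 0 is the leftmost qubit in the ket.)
-0.5373|101⟩ + (0.2546 - 0.8041i)|111⟩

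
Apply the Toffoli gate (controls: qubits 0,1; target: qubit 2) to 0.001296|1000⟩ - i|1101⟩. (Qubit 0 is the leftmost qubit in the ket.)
0.001296|1000⟩ - i|1111⟩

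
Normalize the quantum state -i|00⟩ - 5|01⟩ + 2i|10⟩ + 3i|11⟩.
-0.1601i|00⟩ - 0.8006|01⟩ + 0.3203i|10⟩ + 0.4804i|11⟩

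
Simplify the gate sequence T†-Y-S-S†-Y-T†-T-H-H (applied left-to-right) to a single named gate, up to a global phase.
T†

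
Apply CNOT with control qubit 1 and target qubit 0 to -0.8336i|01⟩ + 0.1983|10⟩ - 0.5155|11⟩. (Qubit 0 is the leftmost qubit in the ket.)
-0.5155|01⟩ + 0.1983|10⟩ - 0.8336i|11⟩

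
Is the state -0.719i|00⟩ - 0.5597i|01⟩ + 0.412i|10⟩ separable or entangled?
Entangled

Writing the state as a|00⟩ + b|01⟩ + c|10⟩ + d|11⟩, it is a product state iff ad − bc = 0.
Here (a, b, c, d) = (-0.719i, -0.5597i, 0.412i, 0): ad − bc = (-0.719i)(0) − (-0.5597i)(0.412i) = -0.2306 ≠ 0, so the state is entangled.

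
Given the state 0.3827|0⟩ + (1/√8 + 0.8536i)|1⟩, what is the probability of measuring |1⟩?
0.8536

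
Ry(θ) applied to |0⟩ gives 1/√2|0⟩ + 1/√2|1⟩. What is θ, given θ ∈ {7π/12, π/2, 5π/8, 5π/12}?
π/2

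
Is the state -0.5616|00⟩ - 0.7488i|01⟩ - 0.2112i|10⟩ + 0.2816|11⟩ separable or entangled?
Separable

Writing the state as a|00⟩ + b|01⟩ + c|10⟩ + d|11⟩, it is a product state iff ad − bc = 0.
Here (a, b, c, d) = (-0.5616, -0.7488i, -0.2112i, 0.2816): ad − bc = (-0.5616)(0.2816) − (-0.7488i)(-0.2112i) = 0, so the state is separable.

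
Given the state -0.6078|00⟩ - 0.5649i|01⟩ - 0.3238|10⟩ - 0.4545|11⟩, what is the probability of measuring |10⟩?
0.1048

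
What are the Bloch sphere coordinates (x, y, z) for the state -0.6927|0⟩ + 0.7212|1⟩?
(-0.9992, 0, -0.0403)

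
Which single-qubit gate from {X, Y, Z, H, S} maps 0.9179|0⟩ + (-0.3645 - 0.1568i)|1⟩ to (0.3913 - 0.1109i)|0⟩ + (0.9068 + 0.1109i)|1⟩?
H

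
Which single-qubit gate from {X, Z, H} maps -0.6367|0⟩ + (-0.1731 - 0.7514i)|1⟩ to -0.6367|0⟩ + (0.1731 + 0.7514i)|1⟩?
Z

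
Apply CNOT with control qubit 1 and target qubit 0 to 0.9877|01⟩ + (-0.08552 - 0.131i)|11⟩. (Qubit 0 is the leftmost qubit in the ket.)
(-0.08552 - 0.131i)|01⟩ + 0.9877|11⟩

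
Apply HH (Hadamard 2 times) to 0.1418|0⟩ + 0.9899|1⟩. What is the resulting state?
0.1418|0⟩ + 0.9899|1⟩

H² = I, so an even number of Hadamards cancels: H^2 = I and the state is unchanged.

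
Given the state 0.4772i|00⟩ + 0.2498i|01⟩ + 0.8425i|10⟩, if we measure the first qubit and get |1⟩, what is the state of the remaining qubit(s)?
i|0⟩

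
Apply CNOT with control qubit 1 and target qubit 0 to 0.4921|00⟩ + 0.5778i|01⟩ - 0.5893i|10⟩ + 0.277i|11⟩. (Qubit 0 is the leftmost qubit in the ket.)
0.4921|00⟩ + 0.277i|01⟩ - 0.5893i|10⟩ + 0.5778i|11⟩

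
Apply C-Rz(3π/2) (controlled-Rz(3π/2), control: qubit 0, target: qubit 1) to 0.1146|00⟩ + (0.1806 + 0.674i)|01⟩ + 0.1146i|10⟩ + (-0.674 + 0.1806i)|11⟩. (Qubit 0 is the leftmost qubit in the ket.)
0.1146|00⟩ + (0.1806 + 0.674i)|01⟩ + (0.08103 - 0.08103i)|10⟩ + (0.3489 - 0.6043i)|11⟩

C-Rz(3π/2) leaves the control-|0⟩ kets |00⟩, |01⟩ unchanged and applies Rz(3π/2) to qubit 1 on the control-|1⟩ pair (|10⟩, |11⟩).
Rz(3π/2) = [[e^(−iθ/2), 0], [0, e^(iθ/2)]] with e^(±iθ/2) = cos(θ/2) ± i·sin(θ/2); θ = 3π/2, cos(θ/2) ≈ -0.707107, sin(θ/2) ≈ 0.707107.
With a = amp(|10⟩) = 0.1146i and b = amp(|11⟩) = (-0.674 + 0.1806i):
new amp(|10⟩) = (-0.707107 - 0.707107i)·a = (0.08103 - 0.08103i)
new amp(|11⟩) = (-0.707107 + 0.707107i)·b = (0.3489 - 0.6043i)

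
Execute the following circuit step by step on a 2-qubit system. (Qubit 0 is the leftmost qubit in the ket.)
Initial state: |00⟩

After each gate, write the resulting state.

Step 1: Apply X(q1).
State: |01⟩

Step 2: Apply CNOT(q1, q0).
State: |11⟩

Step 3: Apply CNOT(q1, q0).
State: |01⟩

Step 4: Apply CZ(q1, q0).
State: |01⟩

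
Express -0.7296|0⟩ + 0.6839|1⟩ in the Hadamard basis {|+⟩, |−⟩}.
-0.03231|+⟩ - 0.9995|−⟩

With |ψ⟩ = α|0⟩ + β|1⟩, the Hadamard-basis coefficients are ⟨+|ψ⟩ = (α + β)/√2 and ⟨−|ψ⟩ = (α − β)/√2.
Here α = -0.7296, β = 0.6839: (α + β)/√2 = -0.03231, (α − β)/√2 = -0.9995.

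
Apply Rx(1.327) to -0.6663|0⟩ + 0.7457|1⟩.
(-0.5249 - 0.4593i)|0⟩ + (0.5875 + 0.4104i)|1⟩

Rx(1.327) = [[cos(θ/2), −i·sin(θ/2)], [−i·sin(θ/2), cos(θ/2)]]; θ = 1.327, cos(θ/2) ≈ 0.787841, sin(θ/2) ≈ 0.615878.
With a = amp(|0⟩) = -0.6663 and b = amp(|1⟩) = 0.7457:
new amp(|0⟩) = (0.787841)·a + (-0.615878i)·b = (-0.5249 - 0.4593i)
new amp(|1⟩) = (-0.615878i)·a + (0.787841)·b = (0.5875 + 0.4104i)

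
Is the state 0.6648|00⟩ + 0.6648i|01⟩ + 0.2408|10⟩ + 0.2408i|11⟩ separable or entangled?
Separable

Writing the state as a|00⟩ + b|01⟩ + c|10⟩ + d|11⟩, it is a product state iff ad − bc = 0.
Here (a, b, c, d) = (0.6648, 0.6648i, 0.2408, 0.2408i): ad − bc = (0.6648)(0.2408i) − (0.6648i)(0.2408) = 0, so the state is separable.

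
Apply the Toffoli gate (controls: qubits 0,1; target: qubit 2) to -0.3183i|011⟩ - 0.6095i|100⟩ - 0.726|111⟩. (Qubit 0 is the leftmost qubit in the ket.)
-0.3183i|011⟩ - 0.6095i|100⟩ - 0.726|110⟩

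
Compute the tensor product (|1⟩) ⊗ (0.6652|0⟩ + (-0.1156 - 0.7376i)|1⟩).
0.6652|10⟩ + (-0.1156 - 0.7376i)|11⟩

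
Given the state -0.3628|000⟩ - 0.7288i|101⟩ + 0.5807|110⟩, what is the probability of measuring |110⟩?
0.3372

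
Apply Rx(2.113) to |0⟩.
0.4919|0⟩ - 0.8706i|1⟩

Rx(2.113) = [[cos(θ/2), −i·sin(θ/2)], [−i·sin(θ/2), cos(θ/2)]]; θ = 2.113, cos(θ/2) ≈ 0.491922, sin(θ/2) ≈ 0.870639.
With a = amp(|0⟩) = 1 and b = amp(|1⟩) = 0:
new amp(|0⟩) = (0.491922)·a + (-0.870639i)·b = 0.4919
new amp(|1⟩) = (-0.870639i)·a + (0.491922)·b = -0.8706i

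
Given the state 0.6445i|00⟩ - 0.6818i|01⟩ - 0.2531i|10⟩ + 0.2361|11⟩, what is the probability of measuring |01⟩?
0.4649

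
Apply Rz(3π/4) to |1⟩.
(0.3827 + 0.9239i)|1⟩

Rz(3π/4) = [[e^(−iθ/2), 0], [0, e^(iθ/2)]] with e^(±iθ/2) = cos(θ/2) ± i·sin(θ/2); θ = 3π/4, cos(θ/2) ≈ 0.382683, sin(θ/2) ≈ 0.92388.
With a = amp(|0⟩) = 0 and b = amp(|1⟩) = 1:
new amp(|0⟩) = (0.382683 - 0.92388i)·a = 0
new amp(|1⟩) = (0.382683 + 0.92388i)·b = (0.3827 + 0.9239i)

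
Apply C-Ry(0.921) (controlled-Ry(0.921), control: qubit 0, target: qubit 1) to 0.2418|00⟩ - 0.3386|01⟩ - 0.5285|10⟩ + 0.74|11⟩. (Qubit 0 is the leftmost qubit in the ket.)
0.2418|00⟩ - 0.3386|01⟩ - 0.8023|10⟩ + 0.4281|11⟩

C-Ry(0.921) leaves the control-|0⟩ kets |00⟩, |01⟩ unchanged and applies Ry(0.921) to qubit 1 on the control-|1⟩ pair (|10⟩, |11⟩).
Ry(0.921) = [[cos(θ/2), −sin(θ/2)], [sin(θ/2), cos(θ/2)]]; θ = 0.921, cos(θ/2) ≈ 0.89583, sin(θ/2) ≈ 0.444396.
With a = amp(|10⟩) = -0.5285 and b = amp(|11⟩) = 0.74:
new amp(|10⟩) = (0.89583)·a + (-0.444396)·b = -0.8023
new amp(|11⟩) = (0.444396)·a + (0.89583)·b = 0.4281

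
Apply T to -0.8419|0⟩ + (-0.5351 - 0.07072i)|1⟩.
-0.8419|0⟩ + (-0.3284 - 0.4284i)|1⟩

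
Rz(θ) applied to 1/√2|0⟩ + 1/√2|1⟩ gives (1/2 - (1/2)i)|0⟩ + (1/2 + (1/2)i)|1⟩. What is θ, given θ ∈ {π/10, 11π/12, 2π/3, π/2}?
π/2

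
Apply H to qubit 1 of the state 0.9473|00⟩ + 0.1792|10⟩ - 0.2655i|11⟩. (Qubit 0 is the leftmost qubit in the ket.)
0.6698|00⟩ + 0.6698|01⟩ + (0.1267 - 0.1877i)|10⟩ + (0.1267 + 0.1877i)|11⟩

H on qubit 1 mixes each pair of kets that differ only in qubit 1: amplitudes (a, b) of (|…0…⟩, |…1…⟩) become ((a + b)/√2, (a − b)/√2). Kets absent from the input have amplitude 0.
(|00⟩, |01⟩): (a, b) = (0.9473, 0) → (0.6698, 0.6698)
(|10⟩, |11⟩): (a, b) = (0.1792, -0.2655i) → ((0.1267 - 0.1877i), (0.1267 + 0.1877i))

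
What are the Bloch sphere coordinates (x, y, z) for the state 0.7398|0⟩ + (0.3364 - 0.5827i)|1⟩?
(0.4977, -0.8622, 0.0946)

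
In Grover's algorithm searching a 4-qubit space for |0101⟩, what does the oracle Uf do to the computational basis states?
Uf|x⟩ = -|x⟩ if x = 0101, else |x⟩ (phase flip on target)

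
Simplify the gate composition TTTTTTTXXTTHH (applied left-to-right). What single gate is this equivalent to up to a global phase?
T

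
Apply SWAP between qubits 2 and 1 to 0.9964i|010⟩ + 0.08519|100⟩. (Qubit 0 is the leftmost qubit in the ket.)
0.9964i|001⟩ + 0.08519|100⟩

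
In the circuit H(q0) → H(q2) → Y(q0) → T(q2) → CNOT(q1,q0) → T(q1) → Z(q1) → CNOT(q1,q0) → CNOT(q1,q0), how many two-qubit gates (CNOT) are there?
3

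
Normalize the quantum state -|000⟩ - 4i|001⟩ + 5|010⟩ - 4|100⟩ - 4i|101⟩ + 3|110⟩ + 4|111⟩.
-0.1005|000⟩ - 0.402i|001⟩ + 0.5025|010⟩ - 0.402|100⟩ - 0.402i|101⟩ + 0.3015|110⟩ + 0.402|111⟩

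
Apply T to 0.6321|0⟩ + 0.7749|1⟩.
0.6321|0⟩ + (0.5479 + 0.5479i)|1⟩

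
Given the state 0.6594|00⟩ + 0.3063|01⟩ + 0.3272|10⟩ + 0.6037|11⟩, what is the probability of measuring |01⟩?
0.09382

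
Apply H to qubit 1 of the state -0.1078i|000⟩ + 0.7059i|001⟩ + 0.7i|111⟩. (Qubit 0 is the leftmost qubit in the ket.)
-0.07623i|000⟩ + 0.4991i|001⟩ - 0.07623i|010⟩ + 0.4991i|011⟩ + 0.495i|101⟩ - 0.495i|111⟩

H on qubit 1 mixes each pair of kets that differ only in qubit 1: amplitudes (a, b) of (|…0…⟩, |…1…⟩) become ((a + b)/√2, (a − b)/√2). Kets absent from the input have amplitude 0.
(|000⟩, |010⟩): (a, b) = (-0.1078i, 0) → (-0.07623i, -0.07623i)
(|001⟩, |011⟩): (a, b) = (0.7059i, 0) → (0.4991i, 0.4991i)
(|101⟩, |111⟩): (a, b) = (0, 0.7i) → (0.495i, -0.495i)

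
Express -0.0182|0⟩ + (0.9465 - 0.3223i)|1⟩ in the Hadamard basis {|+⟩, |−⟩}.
(0.6564 - 0.2279i)|+⟩ + (-0.6821 + 0.2279i)|−⟩

With |ψ⟩ = α|0⟩ + β|1⟩, the Hadamard-basis coefficients are ⟨+|ψ⟩ = (α + β)/√2 and ⟨−|ψ⟩ = (α − β)/√2.
Here α = -0.0182, β = (0.9465 - 0.3223i): (α + β)/√2 = (0.6564 - 0.2279i), (α − β)/√2 = (-0.6821 + 0.2279i).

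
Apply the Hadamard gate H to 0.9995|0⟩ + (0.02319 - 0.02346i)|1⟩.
(0.7232 - 0.01659i)|0⟩ + (0.6904 + 0.01659i)|1⟩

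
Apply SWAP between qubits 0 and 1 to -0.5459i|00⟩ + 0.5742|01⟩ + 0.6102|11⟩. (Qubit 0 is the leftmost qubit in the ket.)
-0.5459i|00⟩ + 0.5742|10⟩ + 0.6102|11⟩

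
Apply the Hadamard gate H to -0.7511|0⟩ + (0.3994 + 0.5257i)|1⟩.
(-0.2487 + 0.3717i)|0⟩ + (-0.8135 - 0.3717i)|1⟩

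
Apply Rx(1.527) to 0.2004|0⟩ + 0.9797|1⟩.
(0.1448 - 0.6774i)|0⟩ + (0.7078 - 0.1386i)|1⟩

Rx(1.527) = [[cos(θ/2), −i·sin(θ/2)], [−i·sin(θ/2), cos(θ/2)]]; θ = 1.527, cos(θ/2) ≈ 0.72242, sin(θ/2) ≈ 0.691454.
With a = amp(|0⟩) = 0.2004 and b = amp(|1⟩) = 0.9797:
new amp(|0⟩) = (0.72242)·a + (-0.691454i)·b = (0.1448 - 0.6774i)
new amp(|1⟩) = (-0.691454i)·a + (0.72242)·b = (0.7078 - 0.1386i)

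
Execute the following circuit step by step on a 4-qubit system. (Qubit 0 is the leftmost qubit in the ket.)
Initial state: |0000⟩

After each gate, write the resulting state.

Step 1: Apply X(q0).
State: |1000⟩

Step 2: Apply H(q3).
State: 1/√2|1000⟩ + 1/√2|1001⟩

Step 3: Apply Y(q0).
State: -(1/√2)i|0000⟩ - (1/√2)i|0001⟩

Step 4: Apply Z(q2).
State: -(1/√2)i|0000⟩ - (1/√2)i|0001⟩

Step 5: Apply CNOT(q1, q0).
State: -(1/√2)i|0000⟩ - (1/√2)i|0001⟩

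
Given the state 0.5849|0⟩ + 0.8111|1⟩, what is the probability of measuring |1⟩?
0.6579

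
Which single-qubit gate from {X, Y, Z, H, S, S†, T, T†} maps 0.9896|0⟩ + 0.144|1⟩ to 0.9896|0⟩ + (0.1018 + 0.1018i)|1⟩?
T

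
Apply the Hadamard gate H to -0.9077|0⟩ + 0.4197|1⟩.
-0.3451|0⟩ - 0.9386|1⟩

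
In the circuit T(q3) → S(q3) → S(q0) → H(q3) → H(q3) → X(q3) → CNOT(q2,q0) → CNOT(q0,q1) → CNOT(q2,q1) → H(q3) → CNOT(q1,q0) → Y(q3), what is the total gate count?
12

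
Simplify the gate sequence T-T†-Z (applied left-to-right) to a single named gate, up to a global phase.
Z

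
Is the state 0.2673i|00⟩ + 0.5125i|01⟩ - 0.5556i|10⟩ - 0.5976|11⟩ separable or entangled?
Entangled

Writing the state as a|00⟩ + b|01⟩ + c|10⟩ + d|11⟩, it is a product state iff ad − bc = 0.
Here (a, b, c, d) = (0.2673i, 0.5125i, -0.5556i, -0.5976): ad − bc = (0.2673i)(-0.5976) − (0.5125i)(-0.5556i) = (-0.2847 - 0.1597i) ≠ 0, so the state is entangled.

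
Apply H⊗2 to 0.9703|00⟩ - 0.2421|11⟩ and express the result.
0.3641|00⟩ + 0.6062|01⟩ + 0.6062|10⟩ + 0.3641|11⟩

H⊗2 gives amp(|y⟩) = (1/2) Σ_x (−1)^(x·y) amp(|x⟩), where x·y is the number of positions in which both x and y have a 1.
|00⟩: (0.9703 - 0.2421)/2 = 0.3641
|01⟩: (0.9703 + 0.2421)/2 = 0.6062
|10⟩: (0.9703 + 0.2421)/2 = 0.6062
|11⟩: (0.9703 - 0.2421)/2 = 0.3641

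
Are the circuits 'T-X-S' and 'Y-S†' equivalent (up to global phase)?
No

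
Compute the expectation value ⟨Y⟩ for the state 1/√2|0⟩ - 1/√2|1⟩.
0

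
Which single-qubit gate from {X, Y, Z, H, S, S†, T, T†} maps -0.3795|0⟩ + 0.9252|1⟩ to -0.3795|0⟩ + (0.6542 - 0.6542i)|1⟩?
T†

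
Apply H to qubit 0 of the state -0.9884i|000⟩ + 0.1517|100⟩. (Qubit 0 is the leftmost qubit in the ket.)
(0.1073 - 0.6989i)|000⟩ + (-0.1073 - 0.6989i)|100⟩

H on qubit 0 mixes each pair of kets that differ only in qubit 0: amplitudes (a, b) of (|…0…⟩, |…1…⟩) become ((a + b)/√2, (a − b)/√2). Kets absent from the input have amplitude 0.
(|000⟩, |100⟩): (a, b) = (-0.9884i, 0.1517) → ((0.1073 - 0.6989i), (-0.1073 - 0.6989i))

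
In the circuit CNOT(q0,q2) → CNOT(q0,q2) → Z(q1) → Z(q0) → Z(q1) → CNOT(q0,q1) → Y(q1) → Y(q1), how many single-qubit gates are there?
5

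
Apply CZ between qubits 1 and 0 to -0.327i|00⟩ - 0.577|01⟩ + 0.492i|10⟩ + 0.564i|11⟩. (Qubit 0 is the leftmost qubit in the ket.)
-0.327i|00⟩ - 0.577|01⟩ + 0.492i|10⟩ - 0.564i|11⟩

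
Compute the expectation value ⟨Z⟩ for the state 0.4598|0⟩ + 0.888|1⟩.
-0.5771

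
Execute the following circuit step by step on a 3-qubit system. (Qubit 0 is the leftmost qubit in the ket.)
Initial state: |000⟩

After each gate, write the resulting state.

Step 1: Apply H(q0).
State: 1/√2|000⟩ + 1/√2|100⟩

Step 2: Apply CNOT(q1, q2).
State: 1/√2|000⟩ + 1/√2|100⟩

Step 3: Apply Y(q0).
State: -(1/√2)i|000⟩ + (1/√2)i|100⟩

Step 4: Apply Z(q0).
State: -(1/√2)i|000⟩ - (1/√2)i|100⟩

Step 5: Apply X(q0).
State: -(1/√2)i|000⟩ - (1/√2)i|100⟩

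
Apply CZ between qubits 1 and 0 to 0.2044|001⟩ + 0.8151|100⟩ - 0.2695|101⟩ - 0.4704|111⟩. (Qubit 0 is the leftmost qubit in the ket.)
0.2044|001⟩ + 0.8151|100⟩ - 0.2695|101⟩ + 0.4704|111⟩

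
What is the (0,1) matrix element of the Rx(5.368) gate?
-0.4418i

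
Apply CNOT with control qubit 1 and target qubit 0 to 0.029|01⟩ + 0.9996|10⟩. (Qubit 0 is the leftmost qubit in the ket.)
0.9996|10⟩ + 0.029|11⟩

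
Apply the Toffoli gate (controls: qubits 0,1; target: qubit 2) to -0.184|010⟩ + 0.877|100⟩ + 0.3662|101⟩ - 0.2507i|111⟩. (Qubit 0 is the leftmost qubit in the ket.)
-0.184|010⟩ + 0.877|100⟩ + 0.3662|101⟩ - 0.2507i|110⟩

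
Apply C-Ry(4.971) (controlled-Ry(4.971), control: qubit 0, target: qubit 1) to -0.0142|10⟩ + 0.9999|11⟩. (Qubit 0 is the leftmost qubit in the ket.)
-0.5987|10⟩ - 0.801|11⟩

C-Ry(4.971) leaves the control-|0⟩ kets |00⟩, |01⟩ unchanged and applies Ry(4.971) to qubit 1 on the control-|1⟩ pair (|10⟩, |11⟩).
Ry(4.971) = [[cos(θ/2), −sin(θ/2)], [sin(θ/2), cos(θ/2)]]; θ = 4.971, cos(θ/2) ≈ -0.792382, sin(θ/2) ≈ 0.610025.
With a = amp(|10⟩) = -0.0142 and b = amp(|11⟩) = 0.9999:
new amp(|10⟩) = (-0.792382)·a + (-0.610025)·b = -0.5987
new amp(|11⟩) = (0.610025)·a + (-0.792382)·b = -0.801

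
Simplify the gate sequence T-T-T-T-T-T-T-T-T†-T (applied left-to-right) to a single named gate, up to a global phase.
I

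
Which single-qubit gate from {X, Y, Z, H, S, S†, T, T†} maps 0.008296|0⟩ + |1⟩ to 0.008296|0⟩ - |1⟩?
Z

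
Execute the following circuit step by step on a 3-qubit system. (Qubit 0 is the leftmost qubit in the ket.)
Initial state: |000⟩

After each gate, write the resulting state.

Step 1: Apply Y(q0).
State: i|100⟩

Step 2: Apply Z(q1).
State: i|100⟩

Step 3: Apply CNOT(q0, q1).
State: i|110⟩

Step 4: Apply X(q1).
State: i|100⟩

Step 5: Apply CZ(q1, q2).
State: i|100⟩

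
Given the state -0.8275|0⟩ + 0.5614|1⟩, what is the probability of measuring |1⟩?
0.3152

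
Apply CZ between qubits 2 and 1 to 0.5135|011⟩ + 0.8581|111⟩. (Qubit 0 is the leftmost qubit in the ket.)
-0.5135|011⟩ - 0.8581|111⟩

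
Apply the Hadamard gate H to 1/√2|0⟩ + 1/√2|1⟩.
|0⟩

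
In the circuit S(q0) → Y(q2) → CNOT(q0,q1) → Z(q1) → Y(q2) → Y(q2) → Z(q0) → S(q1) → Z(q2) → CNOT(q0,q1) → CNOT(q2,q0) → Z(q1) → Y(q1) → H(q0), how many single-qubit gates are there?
11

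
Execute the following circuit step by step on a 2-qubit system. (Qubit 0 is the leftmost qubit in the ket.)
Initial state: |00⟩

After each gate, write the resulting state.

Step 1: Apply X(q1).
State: |01⟩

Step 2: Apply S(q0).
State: |01⟩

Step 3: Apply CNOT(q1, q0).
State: |11⟩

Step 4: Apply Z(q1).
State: -|11⟩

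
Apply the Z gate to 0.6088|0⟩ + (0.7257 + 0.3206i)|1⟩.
0.6088|0⟩ + (-0.7257 - 0.3206i)|1⟩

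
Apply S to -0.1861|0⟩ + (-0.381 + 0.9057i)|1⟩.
-0.1861|0⟩ + (-0.9057 - 0.381i)|1⟩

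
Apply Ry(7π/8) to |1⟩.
-0.9808|0⟩ + 0.1951|1⟩

Ry(7π/8) = [[cos(θ/2), −sin(θ/2)], [sin(θ/2), cos(θ/2)]]; θ = 7π/8, cos(θ/2) ≈ 0.19509, sin(θ/2) ≈ 0.980785.
With a = amp(|0⟩) = 0 and b = amp(|1⟩) = 1:
new amp(|0⟩) = (0.19509)·a + (-0.980785)·b = -0.9808
new amp(|1⟩) = (0.980785)·a + (0.19509)·b = 0.1951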